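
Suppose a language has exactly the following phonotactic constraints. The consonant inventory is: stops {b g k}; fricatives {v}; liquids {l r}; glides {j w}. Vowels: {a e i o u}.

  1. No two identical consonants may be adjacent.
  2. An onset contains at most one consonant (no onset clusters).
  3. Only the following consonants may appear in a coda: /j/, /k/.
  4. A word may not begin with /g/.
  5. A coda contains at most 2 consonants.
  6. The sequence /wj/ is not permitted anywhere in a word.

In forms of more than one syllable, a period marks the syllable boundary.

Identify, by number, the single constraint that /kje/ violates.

/kje/: syllable 1 onset /kj/ has 2 consonants (> 1).
This is a violation of constraint 2: "An onset contains at most one consonant (no onset clusters)."
The remaining constraints (1, 3, 4, 5, 6) are satisfied.

2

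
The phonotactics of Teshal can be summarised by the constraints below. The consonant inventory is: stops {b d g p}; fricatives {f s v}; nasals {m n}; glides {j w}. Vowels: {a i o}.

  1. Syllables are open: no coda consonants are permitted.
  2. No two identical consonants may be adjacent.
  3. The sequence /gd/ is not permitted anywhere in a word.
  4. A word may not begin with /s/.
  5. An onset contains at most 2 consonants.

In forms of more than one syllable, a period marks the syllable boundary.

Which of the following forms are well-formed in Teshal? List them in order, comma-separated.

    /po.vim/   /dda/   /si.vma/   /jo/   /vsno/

/jo/

/po.vim/ — violates constraint 1: syllable 2 coda /m/ has 1 consonant (> 0) → ill-formed
/dda/ — violates constraint 2: adjacent identical consonants /dd/ → ill-formed
/si.vma/ — violates constraint 4: word begins with /s/ → ill-formed
/jo/ — σ1 onset /j/, coda /∅/ ok → well-formed
/vsno/ — violates constraint 5: syllable 1 onset /vsn/ has 3 consonants (> 2) → ill-formed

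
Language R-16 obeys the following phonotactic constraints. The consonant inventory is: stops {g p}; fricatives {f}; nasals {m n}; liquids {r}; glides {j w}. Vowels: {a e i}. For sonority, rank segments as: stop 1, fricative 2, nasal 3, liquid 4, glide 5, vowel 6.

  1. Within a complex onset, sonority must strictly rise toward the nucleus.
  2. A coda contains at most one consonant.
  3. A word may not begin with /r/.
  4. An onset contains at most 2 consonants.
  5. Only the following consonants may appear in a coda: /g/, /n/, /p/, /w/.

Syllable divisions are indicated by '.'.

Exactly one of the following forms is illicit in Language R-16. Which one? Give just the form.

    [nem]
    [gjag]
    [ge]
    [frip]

[nem] — violates constraint 5: syllable 1 coda contains /m/, which is not a licensed coda consonant → illicit
[gjag] — σ1 onset /gj/ (1→5 rises), coda /g/ ok → licit
[ge] — σ1 onset /g/, coda /∅/ ok → licit
[frip] — σ1 onset /fr/ (2→4 rises), coda /p/ ok → licit

[nem]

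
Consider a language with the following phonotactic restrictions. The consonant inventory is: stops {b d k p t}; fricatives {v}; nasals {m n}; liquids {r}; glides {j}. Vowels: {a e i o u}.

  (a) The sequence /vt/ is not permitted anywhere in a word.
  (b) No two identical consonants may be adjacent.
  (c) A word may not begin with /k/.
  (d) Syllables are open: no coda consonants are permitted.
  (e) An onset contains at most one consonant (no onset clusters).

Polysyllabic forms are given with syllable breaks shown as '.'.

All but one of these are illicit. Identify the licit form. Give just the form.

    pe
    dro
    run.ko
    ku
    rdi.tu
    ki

pe — σ1 onset /p/, coda /∅/ ok → licit
dro — violates constraint (e): syllable 1 onset /dr/ has 2 consonants (> 1) → illicit
run.ko — violates constraint (d): syllable 1 coda /n/ has 1 consonant (> 0) → illicit
ku — violates constraint (c): word begins with /k/ → illicit
rdi.tu — violates constraint (e): syllable 1 onset /rd/ has 2 consonants (> 1) → illicit
ki — violates constraint (c): word begins with /k/ → illicit

pe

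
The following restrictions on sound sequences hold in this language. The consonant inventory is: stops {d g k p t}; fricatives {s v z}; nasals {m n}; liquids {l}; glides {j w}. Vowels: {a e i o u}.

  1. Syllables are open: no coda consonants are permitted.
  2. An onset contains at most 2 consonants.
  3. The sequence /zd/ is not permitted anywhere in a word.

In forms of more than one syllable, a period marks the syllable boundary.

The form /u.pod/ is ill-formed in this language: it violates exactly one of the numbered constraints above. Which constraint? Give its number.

/u.pod/: syllable 2 coda /d/ has 1 consonant (> 0).
This is a violation of constraint 1: "Syllables are open: no coda consonants are permitted."
The remaining constraints (2, 3) are satisfied.

1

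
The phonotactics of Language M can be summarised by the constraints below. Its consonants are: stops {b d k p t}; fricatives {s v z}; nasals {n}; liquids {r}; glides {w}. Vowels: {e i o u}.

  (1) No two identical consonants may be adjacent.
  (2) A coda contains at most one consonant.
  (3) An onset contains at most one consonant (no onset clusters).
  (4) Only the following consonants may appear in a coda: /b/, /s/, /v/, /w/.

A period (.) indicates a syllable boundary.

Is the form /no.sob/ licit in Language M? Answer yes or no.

yes

/no.sob/ — σ1 onset /n/, coda /∅/ ok; σ2 onset /s/, coda /b/ ok → licit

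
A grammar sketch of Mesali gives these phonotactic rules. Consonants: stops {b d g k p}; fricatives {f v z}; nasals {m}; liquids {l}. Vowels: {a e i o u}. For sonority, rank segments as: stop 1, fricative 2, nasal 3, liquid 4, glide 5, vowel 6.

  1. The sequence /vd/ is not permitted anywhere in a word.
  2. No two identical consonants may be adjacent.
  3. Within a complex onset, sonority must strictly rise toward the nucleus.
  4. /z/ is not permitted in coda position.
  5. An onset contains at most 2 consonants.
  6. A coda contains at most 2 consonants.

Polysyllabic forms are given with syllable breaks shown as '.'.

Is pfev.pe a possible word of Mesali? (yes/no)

yes

pfev.pe — σ1 onset /pf/ (1→2 rises), coda /v/ ok; σ2 onset /p/, coda /∅/ ok → phonotactically legal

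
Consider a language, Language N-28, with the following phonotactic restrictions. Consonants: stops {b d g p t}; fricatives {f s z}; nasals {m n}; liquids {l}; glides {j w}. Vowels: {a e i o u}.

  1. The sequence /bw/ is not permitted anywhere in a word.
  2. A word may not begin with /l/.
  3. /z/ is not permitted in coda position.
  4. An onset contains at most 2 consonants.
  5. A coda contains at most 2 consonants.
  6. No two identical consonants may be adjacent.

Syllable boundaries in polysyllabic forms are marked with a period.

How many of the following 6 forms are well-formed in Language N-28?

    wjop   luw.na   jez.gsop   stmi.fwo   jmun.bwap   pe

wjop — σ1 onset /wj/ (2C), coda /p/ ok → well-formed
luw.na — violates constraint 2: word begins with /l/ → ill-formed
jez.gsop — violates constraint 3: syllable 1 coda contains /z/ → ill-formed
stmi.fwo — violates constraint 4: syllable 1 onset /stm/ has 3 consonants (> 2) → ill-formed
jmun.bwap — violates constraint 1: contains banned sequence /bw/ → ill-formed
pe — σ1 onset /p/, coda /∅/ ok → well-formed
Well-formed: wjop, pe → 2.

2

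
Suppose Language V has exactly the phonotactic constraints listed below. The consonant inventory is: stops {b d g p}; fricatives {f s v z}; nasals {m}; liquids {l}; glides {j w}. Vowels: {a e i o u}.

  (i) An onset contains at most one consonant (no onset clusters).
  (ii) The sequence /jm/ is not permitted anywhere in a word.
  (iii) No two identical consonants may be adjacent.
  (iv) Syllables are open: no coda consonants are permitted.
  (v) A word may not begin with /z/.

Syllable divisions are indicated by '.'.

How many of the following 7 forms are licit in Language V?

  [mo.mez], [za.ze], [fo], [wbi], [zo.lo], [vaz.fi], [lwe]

[mo.mez] — violates constraint (iv): syllable 2 coda /z/ has 1 consonant (> 0) → illicit
[za.ze] — violates constraint (v): word begins with /z/ → illicit
[fo] — σ1 onset /f/, coda /∅/ ok → licit
[wbi] — violates constraint (i): syllable 1 onset /wb/ has 2 consonants (> 1) → illicit
[zo.lo] — violates constraint (v): word begins with /z/ → illicit
[vaz.fi] — violates constraint (iv): syllable 1 coda /z/ has 1 consonant (> 0) → illicit
[lwe] — violates constraint (i): syllable 1 onset /lw/ has 2 consonants (> 1) → illicit
Licit: [fo] → 1.

1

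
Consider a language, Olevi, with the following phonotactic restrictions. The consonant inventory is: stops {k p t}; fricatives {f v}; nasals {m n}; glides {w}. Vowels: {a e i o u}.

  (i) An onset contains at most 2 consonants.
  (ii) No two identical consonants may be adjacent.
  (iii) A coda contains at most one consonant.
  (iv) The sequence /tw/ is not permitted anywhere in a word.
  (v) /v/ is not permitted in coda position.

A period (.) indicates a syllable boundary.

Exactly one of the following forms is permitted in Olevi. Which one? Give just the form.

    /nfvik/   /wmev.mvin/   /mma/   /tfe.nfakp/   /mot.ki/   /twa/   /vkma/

/nfvik/ — violates constraint (i): syllable 1 onset /nfv/ has 3 consonants (> 2) → not permitted
/wmev.mvin/ — violates constraint (v): syllable 1 coda contains /v/ → not permitted
/mma/ — violates constraint (ii): adjacent identical consonants /mm/ → not permitted
/tfe.nfakp/ — violates constraint (iii): syllable 2 coda /kp/ has 2 consonants (> 1) → not permitted
/mot.ki/ — σ1 onset /m/, coda /t/ ok; σ2 onset /k/, coda /∅/ ok → permitted
/twa/ — violates constraint (iv): contains banned sequence /tw/ → not permitted
/vkma/ — violates constraint (i): syllable 1 onset /vkm/ has 3 consonants (> 2) → not permitted

/mot.ki/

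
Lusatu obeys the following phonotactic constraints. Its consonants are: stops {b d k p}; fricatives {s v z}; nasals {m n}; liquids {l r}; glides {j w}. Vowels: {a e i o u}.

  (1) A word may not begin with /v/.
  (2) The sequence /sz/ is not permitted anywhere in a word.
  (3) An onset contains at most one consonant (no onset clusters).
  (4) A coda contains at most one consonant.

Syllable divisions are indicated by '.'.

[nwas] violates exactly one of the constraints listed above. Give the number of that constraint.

[nwas]: syllable 1 onset /nw/ has 2 consonants (> 1).
This is a violation of constraint 3: "An onset contains at most one consonant (no onset clusters)."
The remaining constraints (1, 2, 4) are satisfied.

3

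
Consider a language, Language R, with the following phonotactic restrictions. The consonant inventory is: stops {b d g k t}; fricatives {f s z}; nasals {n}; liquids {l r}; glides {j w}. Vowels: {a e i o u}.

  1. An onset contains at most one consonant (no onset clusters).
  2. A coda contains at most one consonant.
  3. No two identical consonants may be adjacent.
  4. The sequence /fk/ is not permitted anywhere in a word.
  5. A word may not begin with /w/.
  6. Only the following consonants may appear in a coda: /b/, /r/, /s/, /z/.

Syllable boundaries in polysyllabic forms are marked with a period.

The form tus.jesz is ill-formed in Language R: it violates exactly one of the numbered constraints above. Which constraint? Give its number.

tus.jesz: syllable 2 coda /sz/ has 2 consonants (> 1).
This is a violation of constraint 2: "A coda contains at most one consonant."
The remaining constraints (1, 3, 4, 5, 6) are satisfied.

2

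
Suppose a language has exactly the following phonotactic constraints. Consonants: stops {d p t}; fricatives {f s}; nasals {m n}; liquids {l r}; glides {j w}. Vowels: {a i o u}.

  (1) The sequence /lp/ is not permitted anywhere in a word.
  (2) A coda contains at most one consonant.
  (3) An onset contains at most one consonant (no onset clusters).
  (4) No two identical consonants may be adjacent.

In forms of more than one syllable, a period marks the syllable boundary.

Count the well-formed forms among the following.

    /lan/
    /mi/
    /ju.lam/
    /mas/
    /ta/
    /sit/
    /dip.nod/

7

/lan/ — σ1 onset /l/, coda /n/ ok → well-formed
/mi/ — σ1 onset /m/, coda /∅/ ok → well-formed
/ju.lam/ — σ1 onset /j/, coda /∅/ ok; σ2 onset /l/, coda /m/ ok → well-formed
/mas/ — σ1 onset /m/, coda /s/ ok → well-formed
/ta/ — σ1 onset /t/, coda /∅/ ok → well-formed
/sit/ — σ1 onset /s/, coda /t/ ok → well-formed
/dip.nod/ — σ1 onset /d/, coda /p/ ok; σ2 onset /n/, coda /d/ ok → well-formed
Well-formed: /lan/, /mi/, /ju.lam/, /mas/, /ta/, /sit/, /dip.nod/ → 7.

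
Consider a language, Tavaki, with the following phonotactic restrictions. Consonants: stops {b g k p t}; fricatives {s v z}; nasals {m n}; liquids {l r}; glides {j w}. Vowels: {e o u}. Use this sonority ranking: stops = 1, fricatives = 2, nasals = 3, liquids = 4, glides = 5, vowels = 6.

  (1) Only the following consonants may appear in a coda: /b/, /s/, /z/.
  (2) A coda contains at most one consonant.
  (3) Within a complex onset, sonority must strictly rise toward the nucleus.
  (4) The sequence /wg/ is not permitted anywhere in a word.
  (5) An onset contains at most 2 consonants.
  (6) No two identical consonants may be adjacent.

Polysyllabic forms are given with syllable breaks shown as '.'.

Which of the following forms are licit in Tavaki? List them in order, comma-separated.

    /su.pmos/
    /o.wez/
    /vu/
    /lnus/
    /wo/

/su.pmos/ — σ1 onset /s/, coda /∅/ ok; σ2 onset /pm/ (1→3 rises), coda /s/ ok → licit
/o.wez/ — σ1 onset /∅/, coda /∅/ ok; σ2 onset /w/, coda /z/ ok → licit
/vu/ — σ1 onset /v/, coda /∅/ ok → licit
/lnus/ — violates constraint 3: syllable 1 onset /ln/: /l/ (liquid, 4) → /n/ (nasal, 3) does not rise → illicit
/wo/ — σ1 onset /w/, coda /∅/ ok → licit

/su.pmos/, /o.wez/, /vu/, /wo/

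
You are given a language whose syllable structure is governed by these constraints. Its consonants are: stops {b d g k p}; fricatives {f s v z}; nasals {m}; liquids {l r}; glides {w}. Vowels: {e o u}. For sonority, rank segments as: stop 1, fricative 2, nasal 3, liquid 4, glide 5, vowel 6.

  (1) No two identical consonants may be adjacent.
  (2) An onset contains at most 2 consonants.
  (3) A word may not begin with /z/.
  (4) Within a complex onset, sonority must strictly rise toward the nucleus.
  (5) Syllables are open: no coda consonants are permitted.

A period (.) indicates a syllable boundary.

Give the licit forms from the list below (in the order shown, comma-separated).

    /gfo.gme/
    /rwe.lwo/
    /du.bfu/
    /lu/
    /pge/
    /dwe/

/gfo.gme/ — σ1 onset /gf/ (1→2 rises), coda /∅/ ok; σ2 onset /gm/ (1→3 rises), coda /∅/ ok → licit
/rwe.lwo/ — σ1 onset /rw/ (4→5 rises), coda /∅/ ok; σ2 onset /lw/ (4→5 rises), coda /∅/ ok → licit
/du.bfu/ — σ1 onset /d/, coda /∅/ ok; σ2 onset /bf/ (1→2 rises), coda /∅/ ok → licit
/lu/ — σ1 onset /l/, coda /∅/ ok → licit
/pge/ — violates constraint 4: syllable 1 onset /pg/: /p/ (stop, 1) → /g/ (stop, 1) does not rise → illicit
/dwe/ — σ1 onset /dw/ (1→5 rises), coda /∅/ ok → licit

/gfo.gme/, /rwe.lwo/, /du.bfu/, /lu/, /dwe/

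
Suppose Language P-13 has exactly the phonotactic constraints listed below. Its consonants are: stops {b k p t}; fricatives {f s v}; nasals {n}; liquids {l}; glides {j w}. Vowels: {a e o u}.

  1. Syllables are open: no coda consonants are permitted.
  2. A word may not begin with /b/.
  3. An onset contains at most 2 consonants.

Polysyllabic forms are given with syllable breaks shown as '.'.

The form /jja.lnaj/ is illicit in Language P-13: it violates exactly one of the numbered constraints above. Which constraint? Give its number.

1

/jja.lnaj/: syllable 2 coda /j/ has 1 consonant (> 0).
This is a violation of constraint 1: "Syllables are open: no coda consonants are permitted."
The remaining constraints (2, 3) are satisfied.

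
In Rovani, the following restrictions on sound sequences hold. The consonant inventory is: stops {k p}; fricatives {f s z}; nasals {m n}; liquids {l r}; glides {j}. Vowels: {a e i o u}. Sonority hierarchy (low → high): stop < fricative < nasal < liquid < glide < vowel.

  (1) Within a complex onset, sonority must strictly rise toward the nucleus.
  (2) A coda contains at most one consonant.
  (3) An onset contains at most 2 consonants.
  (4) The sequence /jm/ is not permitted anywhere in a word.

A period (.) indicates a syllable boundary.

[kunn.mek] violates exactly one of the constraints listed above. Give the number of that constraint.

[kunn.mek]: syllable 1 coda /nn/ has 2 consonants (> 1).
This is a violation of constraint 2: "A coda contains at most one consonant."
The remaining constraints (1, 3, 4) are satisfied.

2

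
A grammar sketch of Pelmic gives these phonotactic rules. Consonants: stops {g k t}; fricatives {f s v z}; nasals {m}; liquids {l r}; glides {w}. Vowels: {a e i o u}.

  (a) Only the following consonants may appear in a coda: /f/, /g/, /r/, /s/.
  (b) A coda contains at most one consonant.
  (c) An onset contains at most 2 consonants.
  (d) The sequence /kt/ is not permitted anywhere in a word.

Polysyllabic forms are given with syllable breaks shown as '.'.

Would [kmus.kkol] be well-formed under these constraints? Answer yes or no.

no

[kmus.kkol] — violates constraint (a): syllable 2 coda contains /l/, which is not a licensed coda consonant → ill-formed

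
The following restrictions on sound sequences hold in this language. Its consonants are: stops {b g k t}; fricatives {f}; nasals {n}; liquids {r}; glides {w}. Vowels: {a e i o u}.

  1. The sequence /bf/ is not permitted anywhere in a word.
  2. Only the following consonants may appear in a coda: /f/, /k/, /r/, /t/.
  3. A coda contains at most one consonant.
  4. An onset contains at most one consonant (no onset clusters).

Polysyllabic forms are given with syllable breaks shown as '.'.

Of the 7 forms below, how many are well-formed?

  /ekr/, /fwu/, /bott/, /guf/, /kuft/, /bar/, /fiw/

/ekr/ — violates constraint 3: syllable 1 coda /kr/ has 2 consonants (> 1) → ill-formed
/fwu/ — violates constraint 4: syllable 1 onset /fw/ has 2 consonants (> 1) → ill-formed
/bott/ — violates constraint 3: syllable 1 coda /tt/ has 2 consonants (> 1) → ill-formed
/guf/ — σ1 onset /g/, coda /f/ ok → well-formed
/kuft/ — violates constraint 3: syllable 1 coda /ft/ has 2 consonants (> 1) → ill-formed
/bar/ — σ1 onset /b/, coda /r/ ok → well-formed
/fiw/ — violates constraint 2: syllable 1 coda contains /w/, which is not a licensed coda consonant → ill-formed
Well-formed: /guf/, /bar/ → 2.

2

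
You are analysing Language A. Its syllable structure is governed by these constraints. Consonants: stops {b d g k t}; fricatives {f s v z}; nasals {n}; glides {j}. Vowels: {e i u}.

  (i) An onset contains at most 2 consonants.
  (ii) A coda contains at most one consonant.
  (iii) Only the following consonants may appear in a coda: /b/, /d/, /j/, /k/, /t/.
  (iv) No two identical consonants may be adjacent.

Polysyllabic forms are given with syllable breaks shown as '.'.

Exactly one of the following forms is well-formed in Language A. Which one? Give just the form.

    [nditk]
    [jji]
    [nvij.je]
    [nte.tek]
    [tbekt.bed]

[nte.tek]

[nditk] — violates constraint (ii): syllable 1 coda /tk/ has 2 consonants (> 1) → ill-formed
[jji] — violates constraint (iv): adjacent identical consonants /jj/ → ill-formed
[nvij.je] — violates constraint (iv): adjacent identical consonants /jj/ → ill-formed
[nte.tek] — σ1 onset /nt/ (2C), coda /∅/ ok; σ2 onset /t/, coda /k/ ok → well-formed
[tbekt.bed] — violates constraint (ii): syllable 1 coda /kt/ has 2 consonants (> 1) → ill-formed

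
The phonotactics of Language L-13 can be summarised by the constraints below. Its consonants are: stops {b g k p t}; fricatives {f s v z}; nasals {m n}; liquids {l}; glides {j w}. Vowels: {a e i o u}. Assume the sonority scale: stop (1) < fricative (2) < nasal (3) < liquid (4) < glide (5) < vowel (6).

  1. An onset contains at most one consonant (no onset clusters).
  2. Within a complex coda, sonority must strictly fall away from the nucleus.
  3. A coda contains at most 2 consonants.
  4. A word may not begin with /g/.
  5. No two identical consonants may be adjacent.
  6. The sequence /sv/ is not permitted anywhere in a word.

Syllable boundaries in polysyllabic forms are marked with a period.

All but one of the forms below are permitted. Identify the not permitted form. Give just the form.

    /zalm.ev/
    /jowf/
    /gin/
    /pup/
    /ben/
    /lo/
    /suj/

/zalm.ev/ — σ1 onset /z/, coda /lm/ (4→3 falls) ok; σ2 onset /∅/, coda /v/ ok → permitted
/jowf/ — σ1 onset /j/, coda /wf/ (5→2 falls) ok → permitted
/gin/ — violates constraint 4: word begins with /g/ → not permitted
/pup/ — σ1 onset /p/, coda /p/ ok → permitted
/ben/ — σ1 onset /b/, coda /n/ ok → permitted
/lo/ — σ1 onset /l/, coda /∅/ ok → permitted
/suj/ — σ1 onset /s/, coda /j/ ok → permitted

/gin/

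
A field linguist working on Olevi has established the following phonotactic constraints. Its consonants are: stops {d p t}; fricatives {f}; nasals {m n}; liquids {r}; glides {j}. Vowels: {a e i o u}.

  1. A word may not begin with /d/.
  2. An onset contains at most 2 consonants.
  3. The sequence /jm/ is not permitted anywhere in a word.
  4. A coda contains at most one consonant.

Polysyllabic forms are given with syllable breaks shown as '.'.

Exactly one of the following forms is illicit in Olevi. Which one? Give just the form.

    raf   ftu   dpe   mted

raf — σ1 onset /r/, coda /f/ ok → licit
ftu — σ1 onset /ft/ (2C), coda /∅/ ok → licit
dpe — violates constraint 1: word begins with /d/ → illicit
mted — σ1 onset /mt/ (2C), coda /d/ ok → licit

dpe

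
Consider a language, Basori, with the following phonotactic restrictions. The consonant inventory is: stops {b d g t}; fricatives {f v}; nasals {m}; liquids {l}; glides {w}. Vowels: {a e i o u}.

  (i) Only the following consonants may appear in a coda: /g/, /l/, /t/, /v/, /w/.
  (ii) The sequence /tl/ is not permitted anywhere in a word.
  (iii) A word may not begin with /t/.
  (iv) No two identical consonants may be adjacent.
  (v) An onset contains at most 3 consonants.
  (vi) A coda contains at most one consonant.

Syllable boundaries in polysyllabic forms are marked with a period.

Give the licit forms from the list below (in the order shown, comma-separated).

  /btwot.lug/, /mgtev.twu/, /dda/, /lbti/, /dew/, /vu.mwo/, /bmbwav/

/btwot.lug/ — violates constraint (ii): contains banned sequence /tl/ → illicit
/mgtev.twu/ — σ1 onset /mgt/ (3C), coda /v/ ok; σ2 onset /tw/ (2C), coda /∅/ ok → licit
/dda/ — violates constraint (iv): adjacent identical consonants /dd/ → illicit
/lbti/ — σ1 onset /lbt/ (3C), coda /∅/ ok → licit
/dew/ — σ1 onset /d/, coda /w/ ok → licit
/vu.mwo/ — σ1 onset /v/, coda /∅/ ok; σ2 onset /mw/ (2C), coda /∅/ ok → licit
/bmbwav/ — violates constraint (v): syllable 1 onset /bmbw/ has 4 consonants (> 3) → illicit

/mgtev.twu/, /lbti/, /dew/, /vu.mwo/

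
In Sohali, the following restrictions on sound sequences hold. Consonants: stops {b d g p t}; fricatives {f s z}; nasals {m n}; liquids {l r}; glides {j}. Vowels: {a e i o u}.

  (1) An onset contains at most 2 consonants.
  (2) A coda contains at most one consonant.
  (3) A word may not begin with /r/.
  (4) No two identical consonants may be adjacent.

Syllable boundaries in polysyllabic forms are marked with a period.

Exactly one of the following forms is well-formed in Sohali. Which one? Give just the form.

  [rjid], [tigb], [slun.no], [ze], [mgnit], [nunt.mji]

[rjid] — violates constraint 3: word begins with /r/ → ill-formed
[tigb] — violates constraint 2: syllable 1 coda /gb/ has 2 consonants (> 1) → ill-formed
[slun.no] — violates constraint 4: adjacent identical consonants /nn/ → ill-formed
[ze] — σ1 onset /z/, coda /∅/ ok → well-formed
[mgnit] — violates constraint 1: syllable 1 onset /mgn/ has 3 consonants (> 2) → ill-formed
[nunt.mji] — violates constraint 2: syllable 1 coda /nt/ has 2 consonants (> 1) → ill-formed

[ze]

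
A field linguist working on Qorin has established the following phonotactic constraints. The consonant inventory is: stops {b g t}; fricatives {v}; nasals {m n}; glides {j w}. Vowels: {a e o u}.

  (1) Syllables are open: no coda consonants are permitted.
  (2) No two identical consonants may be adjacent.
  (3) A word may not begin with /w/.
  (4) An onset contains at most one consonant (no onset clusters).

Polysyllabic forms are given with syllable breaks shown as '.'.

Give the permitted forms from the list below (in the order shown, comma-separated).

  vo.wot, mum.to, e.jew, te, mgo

vo.wot — violates constraint 1: syllable 2 coda /t/ has 1 consonant (> 0) → not permitted
mum.to — violates constraint 1: syllable 1 coda /m/ has 1 consonant (> 0) → not permitted
e.jew — violates constraint 1: syllable 2 coda /w/ has 1 consonant (> 0) → not permitted
te — σ1 onset /t/, coda /∅/ ok → permitted
mgo — violates constraint 4: syllable 1 onset /mg/ has 2 consonants (> 1) → not permitted

te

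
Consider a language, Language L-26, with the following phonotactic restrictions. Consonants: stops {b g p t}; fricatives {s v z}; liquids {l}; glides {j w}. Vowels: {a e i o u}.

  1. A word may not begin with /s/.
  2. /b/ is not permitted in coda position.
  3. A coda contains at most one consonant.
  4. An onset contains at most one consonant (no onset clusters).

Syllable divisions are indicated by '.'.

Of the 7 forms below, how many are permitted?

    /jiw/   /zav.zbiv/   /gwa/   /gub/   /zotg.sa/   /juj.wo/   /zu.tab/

2

/jiw/ — σ1 onset /j/, coda /w/ ok → permitted
/zav.zbiv/ — violates constraint 4: syllable 2 onset /zb/ has 2 consonants (> 1) → not permitted
/gwa/ — violates constraint 4: syllable 1 onset /gw/ has 2 consonants (> 1) → not permitted
/gub/ — violates constraint 2: syllable 1 coda contains /b/ → not permitted
/zotg.sa/ — violates constraint 3: syllable 1 coda /tg/ has 2 consonants (> 1) → not permitted
/juj.wo/ — σ1 onset /j/, coda /j/ ok; σ2 onset /w/, coda /∅/ ok → permitted
/zu.tab/ — violates constraint 2: syllable 2 coda contains /b/ → not permitted
Permitted: /jiw/, /juj.wo/ → 2.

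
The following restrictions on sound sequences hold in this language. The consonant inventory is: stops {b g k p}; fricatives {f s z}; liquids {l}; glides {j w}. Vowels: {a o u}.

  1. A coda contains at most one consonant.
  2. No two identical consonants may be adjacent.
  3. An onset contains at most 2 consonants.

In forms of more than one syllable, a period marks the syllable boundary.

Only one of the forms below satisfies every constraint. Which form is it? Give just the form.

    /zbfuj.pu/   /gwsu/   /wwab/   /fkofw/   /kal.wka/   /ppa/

/kal.wka/

/zbfuj.pu/ — violates constraint 3: syllable 1 onset /zbf/ has 3 consonants (> 2) → phonotactically illegal
/gwsu/ — violates constraint 3: syllable 1 onset /gws/ has 3 consonants (> 2) → phonotactically illegal
/wwab/ — violates constraint 2: adjacent identical consonants /ww/ → phonotactically illegal
/fkofw/ — violates constraint 1: syllable 1 coda /fw/ has 2 consonants (> 1) → phonotactically illegal
/kal.wka/ — σ1 onset /k/, coda /l/ ok; σ2 onset /wk/ (2C), coda /∅/ ok → phonotactically legal
/ppa/ — violates constraint 2: adjacent identical consonants /pp/ → phonotactically illegal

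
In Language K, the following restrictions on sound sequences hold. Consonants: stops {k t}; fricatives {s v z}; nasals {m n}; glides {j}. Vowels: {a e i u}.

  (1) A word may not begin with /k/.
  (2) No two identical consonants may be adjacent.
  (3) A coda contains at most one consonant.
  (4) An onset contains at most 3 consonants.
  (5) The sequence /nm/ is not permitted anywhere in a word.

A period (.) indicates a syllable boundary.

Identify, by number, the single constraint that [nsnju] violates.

4

[nsnju]: syllable 1 onset /nsnj/ has 4 consonants (> 3).
This is a violation of constraint 4: "An onset contains at most 3 consonants."
The remaining constraints (1, 2, 3, 5) are satisfied.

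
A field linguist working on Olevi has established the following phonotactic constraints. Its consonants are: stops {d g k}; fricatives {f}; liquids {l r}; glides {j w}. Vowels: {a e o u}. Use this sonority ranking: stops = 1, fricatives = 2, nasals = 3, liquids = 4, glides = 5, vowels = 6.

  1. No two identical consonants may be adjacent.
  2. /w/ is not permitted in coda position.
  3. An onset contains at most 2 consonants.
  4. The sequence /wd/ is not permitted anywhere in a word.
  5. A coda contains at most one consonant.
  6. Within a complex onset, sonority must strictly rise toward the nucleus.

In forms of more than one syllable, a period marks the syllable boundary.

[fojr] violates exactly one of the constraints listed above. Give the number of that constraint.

5

[fojr]: syllable 1 coda /jr/ has 2 consonants (> 1).
This is a violation of constraint 5: "A coda contains at most one consonant."
The remaining constraints (1, 2, 3, 4, 6) are satisfied.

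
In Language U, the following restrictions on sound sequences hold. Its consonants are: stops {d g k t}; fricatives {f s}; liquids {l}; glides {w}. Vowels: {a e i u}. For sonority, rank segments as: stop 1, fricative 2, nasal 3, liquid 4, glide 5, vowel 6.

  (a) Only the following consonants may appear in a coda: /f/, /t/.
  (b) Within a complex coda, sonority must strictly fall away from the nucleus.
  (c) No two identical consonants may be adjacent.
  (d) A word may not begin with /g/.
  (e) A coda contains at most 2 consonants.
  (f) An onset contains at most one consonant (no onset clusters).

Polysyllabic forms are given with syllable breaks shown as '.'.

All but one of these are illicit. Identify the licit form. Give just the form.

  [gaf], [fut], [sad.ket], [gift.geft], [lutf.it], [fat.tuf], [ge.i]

[gaf] — violates constraint (d): word begins with /g/ → illicit
[fut] — σ1 onset /f/, coda /t/ ok → licit
[sad.ket] — violates constraint (a): syllable 1 coda contains /d/, which is not a licensed coda consonant → illicit
[gift.geft] — violates constraint (d): word begins with /g/ → illicit
[lutf.it] — violates constraint (b): syllable 1 coda /tf/: /t/ (stop, 1) → /f/ (fricative, 2) does not fall → illicit
[fat.tuf] — violates constraint (c): adjacent identical consonants /tt/ → illicit
[ge.i] — violates constraint (d): word begins with /g/ → illicit

[fut]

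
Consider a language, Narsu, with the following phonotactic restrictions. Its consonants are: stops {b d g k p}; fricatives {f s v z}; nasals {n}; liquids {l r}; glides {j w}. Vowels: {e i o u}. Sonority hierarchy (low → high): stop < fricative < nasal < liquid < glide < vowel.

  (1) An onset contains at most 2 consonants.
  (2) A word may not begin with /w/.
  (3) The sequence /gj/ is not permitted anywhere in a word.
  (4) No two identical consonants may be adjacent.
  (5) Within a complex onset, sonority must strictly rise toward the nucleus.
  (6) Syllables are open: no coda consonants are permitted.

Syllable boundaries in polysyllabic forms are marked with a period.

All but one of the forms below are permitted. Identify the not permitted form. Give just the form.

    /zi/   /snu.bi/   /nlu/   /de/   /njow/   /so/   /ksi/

/njow/

/zi/ — σ1 onset /z/, coda /∅/ ok → permitted
/snu.bi/ — σ1 onset /sn/ (2→3 rises), coda /∅/ ok; σ2 onset /b/, coda /∅/ ok → permitted
/nlu/ — σ1 onset /nl/ (3→4 rises), coda /∅/ ok → permitted
/de/ — σ1 onset /d/, coda /∅/ ok → permitted
/njow/ — violates constraint 6: syllable 1 coda /w/ has 1 consonant (> 0) → not permitted
/so/ — σ1 onset /s/, coda /∅/ ok → permitted
/ksi/ — σ1 onset /ks/ (1→2 rises), coda /∅/ ok → permitted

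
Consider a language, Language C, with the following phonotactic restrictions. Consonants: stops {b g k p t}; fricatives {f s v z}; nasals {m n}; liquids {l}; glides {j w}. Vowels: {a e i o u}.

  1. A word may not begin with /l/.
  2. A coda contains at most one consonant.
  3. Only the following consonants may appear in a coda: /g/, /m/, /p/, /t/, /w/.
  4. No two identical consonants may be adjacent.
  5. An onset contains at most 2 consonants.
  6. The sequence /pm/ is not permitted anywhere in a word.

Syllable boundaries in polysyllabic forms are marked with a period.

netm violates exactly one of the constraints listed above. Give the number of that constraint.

netm: syllable 1 coda /tm/ has 2 consonants (> 1).
This is a violation of constraint 2: "A coda contains at most one consonant."
The remaining constraints (1, 3, 4, 5, 6) are satisfied.

2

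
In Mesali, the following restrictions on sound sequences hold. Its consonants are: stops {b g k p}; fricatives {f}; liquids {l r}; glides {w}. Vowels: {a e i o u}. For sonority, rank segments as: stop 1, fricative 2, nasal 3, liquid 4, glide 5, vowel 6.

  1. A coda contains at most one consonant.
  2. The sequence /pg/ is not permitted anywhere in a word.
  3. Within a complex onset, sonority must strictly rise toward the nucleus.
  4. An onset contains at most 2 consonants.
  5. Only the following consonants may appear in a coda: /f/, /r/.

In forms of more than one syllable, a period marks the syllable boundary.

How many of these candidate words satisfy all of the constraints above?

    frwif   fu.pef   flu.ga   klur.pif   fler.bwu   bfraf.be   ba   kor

frwif — violates constraint 4: syllable 1 onset /frw/ has 3 consonants (> 2) → not permitted
fu.pef — σ1 onset /f/, coda /∅/ ok; σ2 onset /p/, coda /f/ ok → permitted
flu.ga — σ1 onset /fl/ (2→4 rises), coda /∅/ ok; σ2 onset /g/, coda /∅/ ok → permitted
klur.pif — σ1 onset /kl/ (1→4 rises), coda /r/ ok; σ2 onset /p/, coda /f/ ok → permitted
fler.bwu — σ1 onset /fl/ (2→4 rises), coda /r/ ok; σ2 onset /bw/ (1→5 rises), coda /∅/ ok → permitted
bfraf.be — violates constraint 4: syllable 1 onset /bfr/ has 3 consonants (> 2) → not permitted
ba — σ1 onset /b/, coda /∅/ ok → permitted
kor — σ1 onset /k/, coda /r/ ok → permitted
Permitted: fu.pef, flu.ga, klur.pif, fler.bwu, ba, kor → 6.

6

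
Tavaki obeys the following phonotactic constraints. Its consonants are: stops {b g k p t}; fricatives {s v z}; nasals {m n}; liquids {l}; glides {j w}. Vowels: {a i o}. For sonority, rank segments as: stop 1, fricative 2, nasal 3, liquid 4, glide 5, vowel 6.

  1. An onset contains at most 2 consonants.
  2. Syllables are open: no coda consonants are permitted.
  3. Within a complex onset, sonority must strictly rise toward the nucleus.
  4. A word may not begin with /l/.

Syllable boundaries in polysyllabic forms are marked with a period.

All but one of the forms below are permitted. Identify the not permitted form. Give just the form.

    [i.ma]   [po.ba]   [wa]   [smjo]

[smjo]

[i.ma] — σ1 onset /∅/, coda /∅/ ok; σ2 onset /m/, coda /∅/ ok → permitted
[po.ba] — σ1 onset /p/, coda /∅/ ok; σ2 onset /b/, coda /∅/ ok → permitted
[wa] — σ1 onset /w/, coda /∅/ ok → permitted
[smjo] — violates constraint 1: syllable 1 onset /smj/ has 3 consonants (> 2) → not permitted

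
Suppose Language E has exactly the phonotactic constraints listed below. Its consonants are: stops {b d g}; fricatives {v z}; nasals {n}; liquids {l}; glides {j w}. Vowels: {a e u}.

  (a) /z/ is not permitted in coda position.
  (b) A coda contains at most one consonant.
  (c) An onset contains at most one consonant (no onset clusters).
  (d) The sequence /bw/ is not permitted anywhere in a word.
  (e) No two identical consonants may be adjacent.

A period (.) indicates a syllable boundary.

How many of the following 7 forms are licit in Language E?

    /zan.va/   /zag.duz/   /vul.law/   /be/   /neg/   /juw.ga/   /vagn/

4

/zan.va/ — σ1 onset /z/, coda /n/ ok; σ2 onset /v/, coda /∅/ ok → licit
/zag.duz/ — violates constraint (a): syllable 2 coda contains /z/ → illicit
/vul.law/ — violates constraint (e): adjacent identical consonants /ll/ → illicit
/be/ — σ1 onset /b/, coda /∅/ ok → licit
/neg/ — σ1 onset /n/, coda /g/ ok → licit
/juw.ga/ — σ1 onset /j/, coda /w/ ok; σ2 onset /g/, coda /∅/ ok → licit
/vagn/ — violates constraint (b): syllable 1 coda /gn/ has 2 consonants (> 1) → illicit
Licit: /zan.va/, /be/, /neg/, /juw.ga/ → 4.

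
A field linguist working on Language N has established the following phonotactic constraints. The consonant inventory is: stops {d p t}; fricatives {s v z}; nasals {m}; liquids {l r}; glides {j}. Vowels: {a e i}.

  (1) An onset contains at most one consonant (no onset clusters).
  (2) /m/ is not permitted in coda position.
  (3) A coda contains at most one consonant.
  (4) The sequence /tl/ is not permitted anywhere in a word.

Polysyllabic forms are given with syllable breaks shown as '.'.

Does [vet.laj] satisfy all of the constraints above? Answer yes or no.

[vet.laj] — violates constraint 4: contains banned sequence /tl/ → ill-formed

no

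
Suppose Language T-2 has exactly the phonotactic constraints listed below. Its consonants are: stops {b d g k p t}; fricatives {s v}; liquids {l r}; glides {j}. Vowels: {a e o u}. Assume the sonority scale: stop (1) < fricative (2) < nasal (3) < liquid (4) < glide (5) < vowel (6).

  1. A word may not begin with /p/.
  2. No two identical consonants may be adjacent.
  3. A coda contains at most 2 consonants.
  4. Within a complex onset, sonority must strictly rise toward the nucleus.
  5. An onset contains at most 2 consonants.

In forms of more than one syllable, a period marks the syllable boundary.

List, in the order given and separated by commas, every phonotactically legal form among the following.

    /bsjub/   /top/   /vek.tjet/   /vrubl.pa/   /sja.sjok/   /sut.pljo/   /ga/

/top/, /vek.tjet/, /vrubl.pa/, /sja.sjok/, /ga/

/bsjub/ — violates constraint 5: syllable 1 onset /bsj/ has 3 consonants (> 2) → phonotactically illegal
/top/ — σ1 onset /t/, coda /p/ ok → phonotactically legal
/vek.tjet/ — σ1 onset /v/, coda /k/ ok; σ2 onset /tj/ (1→5 rises), coda /t/ ok → phonotactically legal
/vrubl.pa/ — σ1 onset /vr/ (2→4 rises), coda /bl/ (2C) ok; σ2 onset /p/, coda /∅/ ok → phonotactically legal
/sja.sjok/ — σ1 onset /sj/ (2→5 rises), coda /∅/ ok; σ2 onset /sj/ (2→5 rises), coda /k/ ok → phonotactically legal
/sut.pljo/ — violates constraint 5: syllable 2 onset /plj/ has 3 consonants (> 2) → phonotactically illegal
/ga/ — σ1 onset /g/, coda /∅/ ok → phonotactically legal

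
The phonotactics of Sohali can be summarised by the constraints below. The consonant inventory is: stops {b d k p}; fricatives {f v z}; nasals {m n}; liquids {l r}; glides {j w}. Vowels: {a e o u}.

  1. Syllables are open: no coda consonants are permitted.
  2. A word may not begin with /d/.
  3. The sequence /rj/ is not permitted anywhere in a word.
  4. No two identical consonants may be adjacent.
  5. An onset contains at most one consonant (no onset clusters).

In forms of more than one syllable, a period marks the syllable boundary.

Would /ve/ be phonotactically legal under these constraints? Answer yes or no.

/ve/ — σ1 onset /v/, coda /∅/ ok → phonotactically legal

yes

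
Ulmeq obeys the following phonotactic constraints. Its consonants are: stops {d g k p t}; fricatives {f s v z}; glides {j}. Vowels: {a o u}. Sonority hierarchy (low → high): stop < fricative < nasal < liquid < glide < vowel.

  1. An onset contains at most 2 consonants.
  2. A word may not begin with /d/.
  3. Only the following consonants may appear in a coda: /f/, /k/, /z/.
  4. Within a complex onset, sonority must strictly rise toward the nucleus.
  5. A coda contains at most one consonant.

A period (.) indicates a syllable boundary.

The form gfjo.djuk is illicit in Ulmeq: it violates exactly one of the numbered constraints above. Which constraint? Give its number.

1

gfjo.djuk: syllable 1 onset /gfj/ has 3 consonants (> 2).
This is a violation of constraint 1: "An onset contains at most 2 consonants."
The remaining constraints (2, 3, 4, 5) are satisfied.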